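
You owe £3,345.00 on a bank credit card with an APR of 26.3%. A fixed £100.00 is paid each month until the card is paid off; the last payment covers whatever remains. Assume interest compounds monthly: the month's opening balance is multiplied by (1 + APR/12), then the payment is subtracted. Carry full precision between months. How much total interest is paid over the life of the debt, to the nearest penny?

£2,747.93

Monthly rate r = 26.3%/12 = 2.19167% = 0.0219167.
Payoff takes n = ⌈−ln(1 − rB₀/P)/ln(1+r)⌉ = ⌈60.929⌉ = 61 payments; the last is £92.93.
Total paid = 60·£100.00 + £92.93 = £6,092.93.
Total interest = total paid − principal = £6,092.93 − £3,345.00 = £2,747.93.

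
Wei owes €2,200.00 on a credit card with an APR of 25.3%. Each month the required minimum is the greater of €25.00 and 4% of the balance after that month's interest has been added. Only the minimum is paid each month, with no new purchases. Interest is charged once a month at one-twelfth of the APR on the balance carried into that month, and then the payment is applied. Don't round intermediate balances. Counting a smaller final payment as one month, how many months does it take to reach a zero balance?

Monthly rate r = 25.3%/12 = 2.10833% = 0.0210833.
While 4% of the post-interest balance exceeds €25.00, each month B ← (B·(1+r))·(1 − 0.04), i.e. B shrinks by the factor (1+r)·0.96 = 0.98024.
This holds for months 1–65. Entering month 66 the balance is €601.22; 4% of the post-interest balance is now below €25.00, so the flat €25.00 minimum applies from here.
From month 66 a fixed €25.00 at rate r clears €601.22 in 34 more payments. Total: 65 + 34 = 99 months.

99 months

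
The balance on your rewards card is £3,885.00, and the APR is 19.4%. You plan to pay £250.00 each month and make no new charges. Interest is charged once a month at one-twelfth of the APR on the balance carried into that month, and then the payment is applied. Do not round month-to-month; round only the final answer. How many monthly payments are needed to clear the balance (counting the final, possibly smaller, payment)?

19 payments

Monthly rate r = 19.4%/12 = 1.61667% = 0.0161667.
Recurrence: B ← B·(1+r) − £250.00.
Month 1: interest £62.81; balance after payment £3,697.81.
Month 2: interest £59.78; balance after payment £3,507.59.
Closed form: n = −ln(1 − rB₀/P)/ln(1+r) = −ln(0.74877)/ln(1.01617) ≈ 18.041, so the balance reaches zero during payment 19.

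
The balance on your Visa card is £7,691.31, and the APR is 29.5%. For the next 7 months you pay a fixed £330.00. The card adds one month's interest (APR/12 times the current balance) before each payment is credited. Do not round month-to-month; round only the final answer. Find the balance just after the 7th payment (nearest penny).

Monthly rate r = 29.5%/12 = 2.45833% = 0.0245833.
Each month: B ← B·(1+r) − £330.00.
Month 1: interest £189.08; balance after payment £7,550.39.
Month 2: interest £185.61; balance after payment £7,406.00.
Month 3: interest £182.06; balance after payment £7,258.07.
Month 4: interest £178.43; balance after payment £7,106.49.
Month 5: interest £174.70; balance after payment £6,951.19.
Month 6: interest £170.88; balance after payment £6,792.08.
Month 7: interest £166.97; balance after payment £6,629.05.

£6,629.05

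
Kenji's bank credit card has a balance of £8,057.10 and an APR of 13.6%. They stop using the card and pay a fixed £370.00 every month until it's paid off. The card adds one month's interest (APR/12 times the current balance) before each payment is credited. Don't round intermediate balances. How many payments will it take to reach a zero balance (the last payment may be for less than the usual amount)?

26 months

Monthly rate r = 13.6%/12 = 1.13333% = 0.0113333.
Recurrence: B ← B·(1+r) − £370.00.
Month 1: interest £91.31; balance after payment £7,778.41.
Month 2: interest £88.16; balance after payment £7,496.57.
Closed form: n = −ln(1 − rB₀/P)/ln(1+r) = −ln(0.75321)/ln(1.01133) ≈ 25.149, so the balance reaches zero during payment 26.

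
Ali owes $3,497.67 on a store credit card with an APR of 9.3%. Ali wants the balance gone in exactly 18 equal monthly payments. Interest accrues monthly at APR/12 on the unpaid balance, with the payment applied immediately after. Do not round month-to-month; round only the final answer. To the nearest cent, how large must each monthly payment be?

$208.93

Monthly rate r = 9.3%/12 = 0.775% = 0.00775.
Level-payment amortization: P = B₀·r / (1 − (1+r)^(−n)) = 3497.67·0.00775 / (1 − 1.00775^(−18)).
Denominator 1 − (1+r)^(−18) = 0.129739089.
P = 27.1069 / 0.129739089 ≈ 208.93.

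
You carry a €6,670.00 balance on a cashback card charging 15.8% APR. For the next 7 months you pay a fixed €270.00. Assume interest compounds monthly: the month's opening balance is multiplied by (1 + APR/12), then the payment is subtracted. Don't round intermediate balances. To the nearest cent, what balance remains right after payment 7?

€5,343.26

Monthly rate r = 15.8%/12 = 1.31667% = 0.0131667.
Each month: B ← B·(1+r) − €270.00.
Month 1: interest €87.82; balance after payment €6,487.82.
Month 2: interest €85.42; balance after payment €6,303.24.
Month 3: interest €82.99; balance after payment €6,116.24.
Month 4: interest €80.53; balance after payment €5,926.77.
Month 5: interest €78.04; balance after payment €5,734.80.
Month 6: interest €75.51; balance after payment €5,540.31.
Month 7: interest €72.95; balance after payment €5,343.26.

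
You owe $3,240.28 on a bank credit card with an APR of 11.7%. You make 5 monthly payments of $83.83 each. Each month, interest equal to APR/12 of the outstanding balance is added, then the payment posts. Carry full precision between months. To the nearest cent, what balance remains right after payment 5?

$2,973.95

Monthly rate r = 11.7%/12 = 0.975% = 0.00975.
Each month: B ← B·(1+r) − $83.83.
Month 1: interest $31.59; balance after payment $3,188.04.
Month 2: interest $31.08; balance after payment $3,135.30.
Month 3: interest $30.57; balance after payment $3,082.04.
Month 4: interest $30.05; balance after payment $3,028.26.
Month 5: interest $29.53; balance after payment $2,973.95.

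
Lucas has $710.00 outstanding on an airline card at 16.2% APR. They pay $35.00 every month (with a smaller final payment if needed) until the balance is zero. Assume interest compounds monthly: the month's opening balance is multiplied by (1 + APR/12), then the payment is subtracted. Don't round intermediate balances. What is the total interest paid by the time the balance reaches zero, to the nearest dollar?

$125

Monthly rate r = 16.2%/12 = 1.35% = 0.0135.
Payoff takes n = ⌈−ln(1 − rB₀/P)/ln(1+r)⌉ = ⌈23.864⌉ = 24 payments; the last is $30.27.
Total paid = 23·$35.00 + $30.27 = $835.27.
Total interest = total paid − principal = $835.27 − $710.00 = $125.27.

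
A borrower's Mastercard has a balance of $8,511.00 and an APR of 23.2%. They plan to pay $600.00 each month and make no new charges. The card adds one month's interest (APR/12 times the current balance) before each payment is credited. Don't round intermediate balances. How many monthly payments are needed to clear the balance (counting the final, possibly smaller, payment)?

Monthly rate r = 23.2%/12 = 1.93333% = 0.0193333.
Recurrence: B ← B·(1+r) − $600.00.
Month 1: interest $164.55; balance after payment $8,075.55.
Month 2: interest $156.13; balance after payment $7,631.67.
Closed form: n = −ln(1 − rB₀/P)/ln(1+r) = −ln(0.72576)/ln(1.01933) ≈ 16.739, so the balance reaches zero during payment 17.

17 months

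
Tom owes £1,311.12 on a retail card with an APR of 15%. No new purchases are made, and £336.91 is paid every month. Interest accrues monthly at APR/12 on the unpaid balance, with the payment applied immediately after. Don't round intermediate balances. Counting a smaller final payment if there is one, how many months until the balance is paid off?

5 months

Monthly rate r = 15%/12 = 1.25% = 0.0125.
Recurrence: B ← B·(1+r) − £336.91.
Month 1: interest £16.39; balance after payment £990.60.
Month 2: interest £12.38; balance after payment £666.07.
Month 3: interest £8.33; balance after payment £337.49.
Month 4: interest £4.22; balance after payment £4.80.
Month 5: interest £0.06; balance after payment £0.00.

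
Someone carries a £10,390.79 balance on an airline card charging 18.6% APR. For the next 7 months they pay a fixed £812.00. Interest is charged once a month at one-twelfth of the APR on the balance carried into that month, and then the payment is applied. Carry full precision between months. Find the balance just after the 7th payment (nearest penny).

Monthly rate r = 18.6%/12 = 1.55% = 0.0155.
Each month: B ← B·(1+r) − £812.00.
Month 1: interest £161.06; balance after payment £9,739.85.
Month 2: interest £150.97; balance after payment £9,078.81.
Month 3: interest £140.72; balance after payment £8,407.54.
Month 4: interest £130.32; balance after payment £7,725.85.
Month 5: interest £119.75; balance after payment £7,033.60.
Month 6: interest £109.02; balance after payment £6,330.62.
Month 7: interest £98.12; balance after payment £5,616.75.

£5,616.75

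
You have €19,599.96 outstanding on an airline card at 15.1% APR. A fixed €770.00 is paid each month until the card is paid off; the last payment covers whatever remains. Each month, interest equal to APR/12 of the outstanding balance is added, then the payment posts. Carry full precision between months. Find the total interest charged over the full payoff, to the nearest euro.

Monthly rate r = 15.1%/12 = 1.25833% = 0.0125833.
Payoff takes n = ⌈−ln(1 − rB₀/P)/ln(1+r)⌉ = ⌈30.877⌉ = 31 payments; the last is €675.56.
Total paid = 30·€770.00 + €675.56 = €23,775.56.
Total interest = total paid − principal = €23,775.56 − €19,599.96 = €4,175.60.

€4,176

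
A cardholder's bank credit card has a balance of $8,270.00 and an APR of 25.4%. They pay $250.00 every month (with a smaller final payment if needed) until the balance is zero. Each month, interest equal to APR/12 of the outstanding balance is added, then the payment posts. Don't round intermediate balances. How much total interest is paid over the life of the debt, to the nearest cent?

$6,108.47

Monthly rate r = 25.4%/12 = 2.11667% = 0.0211667.
Payoff takes n = ⌈−ln(1 − rB₀/P)/ln(1+r)⌉ = ⌈57.511⌉ = 58 payments; the last is $128.47.
Total paid = 57·$250.00 + $128.47 = $14,378.47.
Total interest = total paid − principal = $14,378.47 − $8,270.00 = $6,108.47.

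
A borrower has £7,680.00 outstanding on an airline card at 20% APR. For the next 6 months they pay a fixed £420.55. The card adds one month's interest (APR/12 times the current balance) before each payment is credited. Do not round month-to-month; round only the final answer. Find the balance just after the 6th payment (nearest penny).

Monthly rate r = 20%/12 = 1.66667% = 0.0166667.
Each month: B ← B·(1+r) − £420.55.
Month 1: interest £128.00; balance after payment £7,387.45.
Month 2: interest £123.12; balance after payment £7,090.02.
Month 3: interest £118.17; balance after payment £6,787.64.
Month 4: interest £113.13; balance after payment £6,480.22.
Month 5: interest £108.00; balance after payment £6,167.67.
Month 6: interest £102.79; balance after payment £5,849.92.

£5,849.92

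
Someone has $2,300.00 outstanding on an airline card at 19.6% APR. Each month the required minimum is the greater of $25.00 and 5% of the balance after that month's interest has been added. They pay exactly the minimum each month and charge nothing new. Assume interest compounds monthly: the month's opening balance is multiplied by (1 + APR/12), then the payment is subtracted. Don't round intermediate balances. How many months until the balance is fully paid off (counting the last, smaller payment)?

68 months

Monthly rate r = 19.6%/12 = 1.63333% = 0.0163333.
While 5% of the post-interest balance exceeds $25.00, each month B ← (B·(1+r))·(1 − 0.05), i.e. B shrinks by the factor (1+r)·0.95 = 0.96552.
This holds for months 1–44. Entering month 45 the balance is $491.09; 5% of the post-interest balance is now below $25.00, so the flat $25.00 minimum applies from here.
From month 45 a fixed $25.00 at rate r clears $491.09 in 24 more payments. Total: 44 + 24 = 68 months.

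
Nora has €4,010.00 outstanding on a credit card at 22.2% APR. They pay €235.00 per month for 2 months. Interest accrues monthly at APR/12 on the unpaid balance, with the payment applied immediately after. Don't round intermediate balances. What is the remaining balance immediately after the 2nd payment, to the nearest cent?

€3,685.39

Monthly rate r = 22.2%/12 = 1.85% = 0.0185.
Each month: B ← B·(1+r) − €235.00.
Month 1: interest €74.19; balance after payment €3,849.18.
Month 2: interest €71.21; balance after payment €3,685.39.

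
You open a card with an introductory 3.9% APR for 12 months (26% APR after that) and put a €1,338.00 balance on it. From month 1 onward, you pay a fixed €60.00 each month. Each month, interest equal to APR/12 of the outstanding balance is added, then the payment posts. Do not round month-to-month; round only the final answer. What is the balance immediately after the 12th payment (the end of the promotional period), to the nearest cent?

€658.11

Promo months 1–12 at r₀ = 3.9%/12 = 0.00325; months 13+ at r₁ = 26%/12 = 0.0216667.
After month 12: iterate B ← B·(1+r₀) − €60.00 for 12 months → €658.11.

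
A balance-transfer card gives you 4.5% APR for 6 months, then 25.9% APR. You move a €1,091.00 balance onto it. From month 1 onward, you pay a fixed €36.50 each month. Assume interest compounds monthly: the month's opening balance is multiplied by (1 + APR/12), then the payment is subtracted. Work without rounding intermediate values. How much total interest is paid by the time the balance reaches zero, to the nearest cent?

Promo months 1–6 at r₀ = 4.5%/12 = 0.00375; months 7+ at r₁ = 25.9%/12 = 0.0215833.
After month 6: iterate B ← B·(1+r₀) − €36.50 for 6 months → €894.72.
Then at r₁ with €36.50/mo: n₂ = −ln(1 − r₁·B/P)/ln(1+r₁) ≈ 35.27 → 36 more payments.
Total paid = 41·€36.50 + €9.75 = €1,506.25; interest = €1,506.25 − €1,091.00 = €415.25.

€415.25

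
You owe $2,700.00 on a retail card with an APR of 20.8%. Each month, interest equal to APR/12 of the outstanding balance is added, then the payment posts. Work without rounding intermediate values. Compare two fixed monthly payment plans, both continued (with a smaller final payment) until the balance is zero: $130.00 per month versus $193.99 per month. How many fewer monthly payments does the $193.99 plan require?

9 fewer payments

Monthly rate r = 20.8%/12 = 1.73333% = 0.0173333.
At $130.00/mo: n = ⌈−ln(1 − rB₀/P)/ln(1+r)⌉ = 26 payments (last $126.11); total interest = total paid − $2,700.00 = $676.11.
At $193.99/mo: 17 payments (last $12.80); total interest $416.64.
Payments saved = 26 − 17 = 9.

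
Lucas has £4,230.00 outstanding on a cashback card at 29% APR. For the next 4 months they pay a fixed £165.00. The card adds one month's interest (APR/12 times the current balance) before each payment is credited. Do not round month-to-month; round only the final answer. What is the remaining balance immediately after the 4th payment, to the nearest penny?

£3,969.65

Monthly rate r = 29%/12 = 2.41667% = 0.0241667.
Each month: B ← B·(1+r) − £165.00.
Month 1: interest £102.22; balance after payment £4,167.23.
Month 2: interest £100.71; balance after payment £4,102.93.
Month 3: interest £99.15; balance after payment £4,037.09.
Month 4: interest £97.56; balance after payment £3,969.65.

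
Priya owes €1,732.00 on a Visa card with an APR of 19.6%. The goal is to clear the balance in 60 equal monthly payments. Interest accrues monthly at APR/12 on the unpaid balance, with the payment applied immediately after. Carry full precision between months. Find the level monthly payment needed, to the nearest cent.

€45.50

Monthly rate r = 19.6%/12 = 1.63333% = 0.0163333.
Level-payment amortization: P = B₀·r / (1 − (1+r)^(−n)) = 1732.00·0.0163333 / (1 − 1.01633^(−60)).
Denominator 1 − (1+r)^(−60) = 0.621705679.
P = 28.2893 / 0.621705679 ≈ 45.50.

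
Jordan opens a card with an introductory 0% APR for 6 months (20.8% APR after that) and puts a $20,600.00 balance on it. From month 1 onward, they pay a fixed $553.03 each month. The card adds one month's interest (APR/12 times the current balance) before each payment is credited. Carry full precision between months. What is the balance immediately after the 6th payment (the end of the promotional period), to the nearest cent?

Promo months 1–6 at r₀ = 0%/12 = 0; months 7+ at r₁ = 20.8%/12 = 0.0173333.
After month 6 (no interest yet): B = $20,600.00 − 6·$553.03 = $17,281.82.

$17,281.82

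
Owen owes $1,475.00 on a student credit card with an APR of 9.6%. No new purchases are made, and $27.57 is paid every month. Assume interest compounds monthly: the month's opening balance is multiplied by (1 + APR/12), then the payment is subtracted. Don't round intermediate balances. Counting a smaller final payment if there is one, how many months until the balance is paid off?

Monthly rate r = 9.6%/12 = 0.8% = 0.008.
Recurrence: B ← B·(1+r) − $27.57.
Month 1: interest $11.80; balance after payment $1,459.23.
Month 2: interest $11.67; balance after payment $1,443.33.
Closed form: n = −ln(1 − rB₀/P)/ln(1+r) = −ln(0.572)/ln(1.008) ≈ 70.106, so the balance reaches zero during payment 71.

71 months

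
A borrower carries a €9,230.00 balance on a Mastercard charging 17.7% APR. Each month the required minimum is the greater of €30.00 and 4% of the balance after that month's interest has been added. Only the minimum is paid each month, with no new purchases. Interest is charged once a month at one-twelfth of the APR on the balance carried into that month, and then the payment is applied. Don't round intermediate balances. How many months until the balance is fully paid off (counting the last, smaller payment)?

Monthly rate r = 17.7%/12 = 1.475% = 0.01475.
While 4% of the post-interest balance exceeds €30.00, each month B ← (B·(1+r))·(1 − 0.04), i.e. B shrinks by the factor (1+r)·0.96 = 0.97416.
This holds for months 1–97. Entering month 98 the balance is €728.35; 4% of the post-interest balance is now below €30.00, so the flat €30.00 minimum applies from here.
From month 98 a fixed €30.00 at rate r clears €728.35 in 31 more payments. Total: 97 + 31 = 128 months.

128 months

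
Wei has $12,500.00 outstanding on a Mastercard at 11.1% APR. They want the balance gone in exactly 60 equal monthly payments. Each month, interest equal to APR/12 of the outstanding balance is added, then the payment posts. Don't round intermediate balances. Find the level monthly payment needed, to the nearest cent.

$272.40

Monthly rate r = 11.1%/12 = 0.925% = 0.00925.
Level-payment amortization: P = B₀·r / (1 − (1+r)^(−n)) = 12500.00·0.00925 / (1 − 1.00925^(−60)).
Denominator 1 − (1+r)^(−60) = 0.424461322.
P = 115.625 / 0.424461322 ≈ 272.40.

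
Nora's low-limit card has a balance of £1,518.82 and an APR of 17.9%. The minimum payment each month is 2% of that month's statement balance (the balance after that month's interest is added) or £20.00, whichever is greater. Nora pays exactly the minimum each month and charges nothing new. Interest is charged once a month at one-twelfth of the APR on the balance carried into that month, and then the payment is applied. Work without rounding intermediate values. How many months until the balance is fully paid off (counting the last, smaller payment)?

Monthly rate r = 17.9%/12 = 1.49167% = 0.0149167.
While 2% of the post-interest balance exceeds £20.00, each month B ← (B·(1+r))·(1 − 0.02), i.e. B shrinks by the factor (1+r)·0.98 = 0.99462.
This holds for months 1–81. Entering month 82 the balance is £981.02; 2% of the post-interest balance is now below £20.00, so the flat £20.00 minimum applies from here.
From month 82 a fixed £20.00 at rate r clears £981.02 in 89 more payments. Total: 81 + 89 = 170 months.

170 months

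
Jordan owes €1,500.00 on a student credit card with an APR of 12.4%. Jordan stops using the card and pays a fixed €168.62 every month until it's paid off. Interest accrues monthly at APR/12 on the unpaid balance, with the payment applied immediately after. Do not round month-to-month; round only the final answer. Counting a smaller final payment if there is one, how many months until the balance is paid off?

10 payments

Monthly rate r = 12.4%/12 = 1.03333% = 0.0103333.
Recurrence: B ← B·(1+r) − €168.62.
Month 1: interest €15.50; balance after payment €1,346.88.
Month 2: interest €13.92; balance after payment €1,192.18.
Closed form: n = −ln(1 − rB₀/P)/ln(1+r) = −ln(0.90808)/ln(1.01033) ≈ 9.380, so the balance reaches zero during payment 10.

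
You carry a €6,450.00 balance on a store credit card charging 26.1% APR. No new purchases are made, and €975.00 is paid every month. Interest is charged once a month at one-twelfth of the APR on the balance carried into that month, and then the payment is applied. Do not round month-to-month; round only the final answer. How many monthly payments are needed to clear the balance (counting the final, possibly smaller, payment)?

8 payments

Monthly rate r = 26.1%/12 = 2.175% = 0.02175.
Recurrence: B ← B·(1+r) − €975.00.
Month 1: interest €140.29; balance after payment €5,615.29.
Month 2: interest €122.13; balance after payment €4,762.42.
Closed form: n = −ln(1 − rB₀/P)/ln(1+r) = −ln(0.85612)/ln(1.02175) ≈ 7.220, so the balance reaches zero during payment 8.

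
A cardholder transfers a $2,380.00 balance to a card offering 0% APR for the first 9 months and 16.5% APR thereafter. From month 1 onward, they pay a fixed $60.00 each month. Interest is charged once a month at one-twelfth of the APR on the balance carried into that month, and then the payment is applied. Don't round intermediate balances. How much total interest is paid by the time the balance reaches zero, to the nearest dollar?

Promo months 1–9 at r₀ = 0%/12 = 0; months 10+ at r₁ = 16.5%/12 = 0.01375.
After month 9 (no interest yet): B = $2,380.00 − 9·$60.00 = $1,840.00.
Then at r₁ with $60.00/mo: n₂ = −ln(1 − r₁·B/P)/ln(1+r₁) ≈ 40.10 → 41 more payments.
Total paid = 49·$60.00 + $5.98 = $2,945.98; interest = $2,945.98 − $2,380.00 = $565.98.

$566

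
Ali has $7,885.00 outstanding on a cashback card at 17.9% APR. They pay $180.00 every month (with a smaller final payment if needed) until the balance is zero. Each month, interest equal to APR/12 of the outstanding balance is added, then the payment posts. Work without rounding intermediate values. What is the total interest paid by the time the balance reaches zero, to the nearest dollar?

Monthly rate r = 17.9%/12 = 1.49167% = 0.0149167.
Payoff takes n = ⌈−ln(1 − rB₀/P)/ln(1+r)⌉ = ⌈71.568⌉ = 72 payments; the last is $102.65.
Total paid = 71·$180.00 + $102.65 = $12,882.65.
Total interest = total paid − principal = $12,882.65 − $7,885.00 = $4,997.65.

$4,998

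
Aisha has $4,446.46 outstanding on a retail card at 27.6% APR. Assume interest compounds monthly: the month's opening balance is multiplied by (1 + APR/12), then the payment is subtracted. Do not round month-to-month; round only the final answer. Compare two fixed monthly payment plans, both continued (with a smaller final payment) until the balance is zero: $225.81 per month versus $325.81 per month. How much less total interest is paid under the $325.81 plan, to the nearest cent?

$591.28

Monthly rate r = 27.6%/12 = 2.3% = 0.023.
At $225.81/mo: n = ⌈−ln(1 − rB₀/P)/ln(1+r)⌉ = 27 payments (last $118.72); total interest = total paid − $4,446.46 = $1,543.32.
At $325.81/mo: 17 payments (last $185.54); total interest $952.04.
Interest saved = $1,543.32 − $952.04 = $591.28.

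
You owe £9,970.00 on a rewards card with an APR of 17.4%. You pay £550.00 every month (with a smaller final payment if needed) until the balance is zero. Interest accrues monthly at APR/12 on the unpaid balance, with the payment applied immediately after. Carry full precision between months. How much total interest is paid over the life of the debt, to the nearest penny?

Monthly rate r = 17.4%/12 = 1.45% = 0.0145.
Payoff takes n = ⌈−ln(1 − rB₀/P)/ln(1+r)⌉ = ⌈21.184⌉ = 22 payments; the last is £101.62.
Total paid = 21·£550.00 + £101.62 = £11,651.62.
Total interest = total paid − principal = £11,651.62 − £9,970.00 = £1,681.62.

£1,681.62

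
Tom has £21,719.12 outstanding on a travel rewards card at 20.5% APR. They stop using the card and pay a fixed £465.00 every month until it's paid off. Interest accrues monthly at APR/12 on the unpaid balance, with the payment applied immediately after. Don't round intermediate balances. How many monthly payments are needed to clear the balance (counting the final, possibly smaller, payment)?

95 payments

Monthly rate r = 20.5%/12 = 1.70833% = 0.0170833.
Recurrence: B ← B·(1+r) − £465.00.
Month 1: interest £371.03; balance after payment £21,625.15.
Month 2: interest £369.43; balance after payment £21,529.58.
Closed form: n = −ln(1 − rB₀/P)/ln(1+r) = −ln(0.20208)/ln(1.01708) ≈ 94.404, so the balance reaches zero during payment 95.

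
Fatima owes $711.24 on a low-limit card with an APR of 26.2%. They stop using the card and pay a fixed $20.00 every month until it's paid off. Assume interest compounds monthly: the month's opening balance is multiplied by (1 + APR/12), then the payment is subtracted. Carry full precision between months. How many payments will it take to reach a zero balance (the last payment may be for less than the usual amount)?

Monthly rate r = 26.2%/12 = 2.18333% = 0.0218333.
Recurrence: B ← B·(1+r) − $20.00.
Month 1: interest $15.53; balance after payment $706.77.
Month 2: interest $15.43; balance after payment $702.20.
Closed form: n = −ln(1 − rB₀/P)/ln(1+r) = −ln(0.22356)/ln(1.02183) ≈ 69.360, so the balance reaches zero during payment 70.

70 months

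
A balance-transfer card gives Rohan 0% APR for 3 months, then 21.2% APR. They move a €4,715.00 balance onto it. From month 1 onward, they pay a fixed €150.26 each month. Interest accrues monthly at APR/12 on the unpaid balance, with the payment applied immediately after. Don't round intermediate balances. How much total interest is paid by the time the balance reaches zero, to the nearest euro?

€1,707

Promo months 1–3 at r₀ = 0%/12 = 0; months 4+ at r₁ = 21.2%/12 = 0.0176667.
After month 3 (no interest yet): B = €4,715.00 − 3·€150.26 = €4,264.22.
Then at r₁ with €150.26/mo: n₂ = −ln(1 − r₁·B/P)/ln(1+r₁) ≈ 39.74 → 40 more payments.
Total paid = 42·€150.26 + €110.85 = €6,421.77; interest = €6,421.77 − €4,715.00 = €1,706.77.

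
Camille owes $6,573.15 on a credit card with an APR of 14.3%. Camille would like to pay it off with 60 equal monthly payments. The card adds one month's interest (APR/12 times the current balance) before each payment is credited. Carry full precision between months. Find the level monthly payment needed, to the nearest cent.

$153.97

Monthly rate r = 14.3%/12 = 1.19167% = 0.0119167.
Level-payment amortization: P = B₀·r / (1 − (1+r)^(−n)) = 6573.15·0.0119167 / (1 − 1.01192^(−60)).
Denominator 1 − (1+r)^(−60) = 0.508735862.
P = 78.33 / 0.508735862 ≈ 153.97.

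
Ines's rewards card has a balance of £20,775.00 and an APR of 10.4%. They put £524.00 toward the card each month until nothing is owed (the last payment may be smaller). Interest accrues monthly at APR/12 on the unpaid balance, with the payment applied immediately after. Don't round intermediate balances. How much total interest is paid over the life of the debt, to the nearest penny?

£4,789.55

Monthly rate r = 10.4%/12 = 0.866667% = 0.00866667.
Payoff takes n = ⌈−ln(1 − rB₀/P)/ln(1+r)⌉ = ⌈48.787⌉ = 49 payments; the last is £412.55.
Total paid = 48·£524.00 + £412.55 = £25,564.55.
Total interest = total paid − principal = £25,564.55 − £20,775.00 = £4,789.55.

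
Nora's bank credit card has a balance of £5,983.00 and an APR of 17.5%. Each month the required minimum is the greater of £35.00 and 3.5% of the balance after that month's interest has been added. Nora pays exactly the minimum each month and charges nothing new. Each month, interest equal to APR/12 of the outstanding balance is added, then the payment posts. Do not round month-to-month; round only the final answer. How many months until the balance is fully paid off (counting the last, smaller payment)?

122 months

Monthly rate r = 17.5%/12 = 1.45833% = 0.0145833.
While 3.5% of the post-interest balance exceeds £35.00, each month B ← (B·(1+r))·(1 − 0.035), i.e. B shrinks by the factor (1+r)·0.965 = 0.97907.
This holds for months 1–86. Entering month 87 the balance is £970.54; 3.5% of the post-interest balance is now below £35.00, so the flat £35.00 minimum applies from here.
From month 87 a fixed £35.00 at rate r clears £970.54 in 36 more payments. Total: 86 + 36 = 122 months.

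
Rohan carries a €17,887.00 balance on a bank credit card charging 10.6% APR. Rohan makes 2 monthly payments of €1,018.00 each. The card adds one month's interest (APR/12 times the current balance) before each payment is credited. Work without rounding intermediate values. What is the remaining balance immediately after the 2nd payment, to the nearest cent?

€16,159.41

Monthly rate r = 10.6%/12 = 0.883333% = 0.00883333.
Each month: B ← B·(1+r) − €1,018.00.
Month 1: interest €158.00; balance after payment €17,027.00.
Month 2: interest €150.41; balance after payment €16,159.41.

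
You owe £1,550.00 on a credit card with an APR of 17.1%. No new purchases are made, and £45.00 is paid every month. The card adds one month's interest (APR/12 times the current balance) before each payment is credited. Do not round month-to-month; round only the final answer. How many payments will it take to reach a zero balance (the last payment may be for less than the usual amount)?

48 months

Monthly rate r = 17.1%/12 = 1.425% = 0.01425.
Recurrence: B ← B·(1+r) − £45.00.
Month 1: interest £22.09; balance after payment £1,527.09.
Month 2: interest £21.76; balance after payment £1,503.85.
Closed form: n = −ln(1 − rB₀/P)/ln(1+r) = −ln(0.50917)/ln(1.01425) ≈ 47.704, so the balance reaches zero during payment 48.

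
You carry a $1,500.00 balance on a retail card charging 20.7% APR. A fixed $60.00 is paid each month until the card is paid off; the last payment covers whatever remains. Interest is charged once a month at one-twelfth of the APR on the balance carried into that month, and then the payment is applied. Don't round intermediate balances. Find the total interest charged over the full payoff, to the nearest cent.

Monthly rate r = 20.7%/12 = 1.725% = 0.01725.
Payoff takes n = ⌈−ln(1 − rB₀/P)/ln(1+r)⌉ = ⌈32.995⌉ = 33 payments; the last is $59.72.
Total paid = 32·$60.00 + $59.72 = $1,979.72.
Total interest = total paid − principal = $1,979.72 − $1,500.00 = $479.72.

$479.72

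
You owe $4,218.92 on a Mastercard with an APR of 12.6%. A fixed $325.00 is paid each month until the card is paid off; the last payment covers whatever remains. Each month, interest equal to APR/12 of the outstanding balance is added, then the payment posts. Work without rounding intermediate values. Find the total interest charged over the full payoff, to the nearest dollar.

$340

Monthly rate r = 12.6%/12 = 1.05% = 0.0105.
Payoff takes n = ⌈−ln(1 − rB₀/P)/ln(1+r)⌉ = ⌈14.029⌉ = 15 payments; the last is $9.39.
Total paid = 14·$325.00 + $9.39 = $4,559.39.
Total interest = total paid − principal = $4,559.39 − $4,218.92 = $340.47.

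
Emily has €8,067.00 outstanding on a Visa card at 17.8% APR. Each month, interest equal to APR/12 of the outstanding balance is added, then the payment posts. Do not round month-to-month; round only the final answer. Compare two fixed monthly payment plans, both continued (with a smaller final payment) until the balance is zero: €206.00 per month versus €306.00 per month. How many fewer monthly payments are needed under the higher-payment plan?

26 fewer payments

Monthly rate r = 17.8%/12 = 1.48333% = 0.0148333.
At €206.00/mo: n = ⌈−ln(1 − rB₀/P)/ln(1+r)⌉ = 60 payments (last €11.97); total interest = total paid − €8,067.00 = €4,098.97.
At €306.00/mo: 34 payments (last €210.58); total interest €2,241.58.
Payments saved = 60 − 34 = 26.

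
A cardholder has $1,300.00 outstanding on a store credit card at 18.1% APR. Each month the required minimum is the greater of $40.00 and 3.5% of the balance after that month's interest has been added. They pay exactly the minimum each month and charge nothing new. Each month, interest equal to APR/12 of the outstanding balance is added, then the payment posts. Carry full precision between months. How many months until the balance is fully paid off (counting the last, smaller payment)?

Monthly rate r = 18.1%/12 = 1.50833% = 0.0150833.
While 3.5% of the post-interest balance exceeds $40.00, each month B ← (B·(1+r))·(1 − 0.035), i.e. B shrinks by the factor (1+r)·0.965 = 0.97956.
This holds for months 1–7. Entering month 8 the balance is $1,124.98; 3.5% of the post-interest balance is now below $40.00, so the flat $40.00 minimum applies from here.
From month 8 a fixed $40.00 at rate r clears $1,124.98 in 37 more payments. Total: 7 + 37 = 44 months.

44 months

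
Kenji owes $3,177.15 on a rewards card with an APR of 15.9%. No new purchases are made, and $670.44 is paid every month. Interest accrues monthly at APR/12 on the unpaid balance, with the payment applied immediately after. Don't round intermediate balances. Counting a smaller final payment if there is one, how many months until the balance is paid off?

5 months

Monthly rate r = 15.9%/12 = 1.325% = 0.01325.
Recurrence: B ← B·(1+r) − $670.44.
Month 1: interest $42.10; balance after payment $2,548.81.
Month 2: interest $33.77; balance after payment $1,912.14.
Month 3: interest $25.34; balance after payment $1,267.03.
Month 4: interest $16.79; balance after payment $613.38.
Month 5: interest $8.13; balance after payment $0.00.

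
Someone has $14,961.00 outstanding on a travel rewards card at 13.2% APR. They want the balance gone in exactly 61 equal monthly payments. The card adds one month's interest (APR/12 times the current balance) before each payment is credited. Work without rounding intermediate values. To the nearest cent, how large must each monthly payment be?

Monthly rate r = 13.2%/12 = 1.1% = 0.011.
Level-payment amortization: P = B₀·r / (1 − (1+r)^(−n)) = 14961.00·0.011 / (1 − 1.011^(−61)).
Denominator 1 − (1+r)^(−61) = 0.486926589.
P = 164.571 / 0.486926589 ≈ 337.98.

$337.98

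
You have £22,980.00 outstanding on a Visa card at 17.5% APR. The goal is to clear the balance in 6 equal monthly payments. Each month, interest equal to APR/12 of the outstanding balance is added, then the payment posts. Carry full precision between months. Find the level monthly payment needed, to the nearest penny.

£4,027.85

Monthly rate r = 17.5%/12 = 1.45833% = 0.0145833.
Level-payment amortization: P = B₀·r / (1 − (1+r)^(−n)) = 22980.00·0.0145833 / (1 − 1.01458^(−6)).
Denominator 1 − (1+r)^(−6) = 0.0832020005.
P = 335.125 / 0.0832020005 ≈ 4027.85.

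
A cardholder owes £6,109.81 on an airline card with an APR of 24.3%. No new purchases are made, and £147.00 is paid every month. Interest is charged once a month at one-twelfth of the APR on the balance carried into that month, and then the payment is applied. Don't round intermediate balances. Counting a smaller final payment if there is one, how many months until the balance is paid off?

92 months

Monthly rate r = 24.3%/12 = 2.025% = 0.02025.
Recurrence: B ← B·(1+r) − £147.00.
Month 1: interest £123.72; balance after payment £6,086.53.
Month 2: interest £123.25; balance after payment £6,062.79.
Closed form: n = −ln(1 − rB₀/P)/ln(1+r) = −ln(0.15834)/ln(1.02025) ≈ 91.931, so the balance reaches zero during payment 92.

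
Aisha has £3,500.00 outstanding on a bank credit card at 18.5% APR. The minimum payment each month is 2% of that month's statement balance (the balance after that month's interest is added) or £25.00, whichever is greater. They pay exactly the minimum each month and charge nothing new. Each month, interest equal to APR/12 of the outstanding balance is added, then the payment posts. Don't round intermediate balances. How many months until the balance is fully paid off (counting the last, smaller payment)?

307 months

Monthly rate r = 18.5%/12 = 1.54167% = 0.0154167.
While 2% of the post-interest balance exceeds £25.00, each month B ← (B·(1+r))·(1 − 0.02), i.e. B shrinks by the factor (1+r)·0.98 = 0.99511.
This holds for months 1–214. Entering month 215 the balance is £1,225.54; 2% of the post-interest balance is now below £25.00, so the flat £25.00 minimum applies from here.
From month 215 a fixed £25.00 at rate r clears £1,225.54 in 93 more payments. Total: 214 + 93 = 307 months.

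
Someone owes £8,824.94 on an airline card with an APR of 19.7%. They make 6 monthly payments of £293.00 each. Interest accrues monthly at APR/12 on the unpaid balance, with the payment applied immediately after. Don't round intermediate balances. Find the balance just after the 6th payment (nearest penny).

£7,898.91

Monthly rate r = 19.7%/12 = 1.64167% = 0.0164167.
Each month: B ← B·(1+r) − £293.00.
Month 1: interest £144.88; balance after payment £8,676.82.
Month 2: interest £142.44; balance after payment £8,526.26.
Month 3: interest £139.97; balance after payment £8,373.23.
Month 4: interest £137.46; balance after payment £8,217.69.
Month 5: interest £134.91; balance after payment £8,059.60.
Month 6: interest £132.31; balance after payment £7,898.91.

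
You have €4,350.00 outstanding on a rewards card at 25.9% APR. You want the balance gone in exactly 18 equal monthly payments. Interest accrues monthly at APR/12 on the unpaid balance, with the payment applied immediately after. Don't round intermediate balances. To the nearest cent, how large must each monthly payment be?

€294.21

Monthly rate r = 25.9%/12 = 2.15833% = 0.0215833.
Level-payment amortization: P = B₀·r / (1 − (1+r)^(−n)) = 4350.00·0.0215833 / (1 − 1.02158^(−18)).
Denominator 1 − (1+r)^(−18) = 0.319118369.
P = 93.8875 / 0.319118369 ≈ 294.21.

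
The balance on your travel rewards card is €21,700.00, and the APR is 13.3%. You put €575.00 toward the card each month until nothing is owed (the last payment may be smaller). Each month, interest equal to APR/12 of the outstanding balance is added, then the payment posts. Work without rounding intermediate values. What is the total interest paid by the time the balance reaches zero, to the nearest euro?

Monthly rate r = 13.3%/12 = 1.10833% = 0.0110833.
Payoff takes n = ⌈−ln(1 − rB₀/P)/ln(1+r)⌉ = ⌈49.151⌉ = 50 payments; the last is €87.12.
Total paid = 49·€575.00 + €87.12 = €28,262.12.
Total interest = total paid − principal = €28,262.12 − €21,700.00 = €6,562.12.

€6,562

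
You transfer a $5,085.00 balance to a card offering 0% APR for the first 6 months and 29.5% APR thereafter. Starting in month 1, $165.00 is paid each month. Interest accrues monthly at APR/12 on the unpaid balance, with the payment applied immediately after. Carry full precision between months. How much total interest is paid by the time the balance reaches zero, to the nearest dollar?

$2,305

Promo months 1–6 at r₀ = 0%/12 = 0; months 7+ at r₁ = 29.5%/12 = 0.0245833.
After month 6 (no interest yet): B = $5,085.00 − 6·$165.00 = $4,095.00.
Then at r₁ with $165.00/mo: n₂ = −ln(1 − r₁·B/P)/ln(1+r₁) ≈ 38.78 → 39 more payments.
Total paid = 44·$165.00 + $129.64 = $7,389.64; interest = $7,389.64 − $5,085.00 = $2,304.64.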